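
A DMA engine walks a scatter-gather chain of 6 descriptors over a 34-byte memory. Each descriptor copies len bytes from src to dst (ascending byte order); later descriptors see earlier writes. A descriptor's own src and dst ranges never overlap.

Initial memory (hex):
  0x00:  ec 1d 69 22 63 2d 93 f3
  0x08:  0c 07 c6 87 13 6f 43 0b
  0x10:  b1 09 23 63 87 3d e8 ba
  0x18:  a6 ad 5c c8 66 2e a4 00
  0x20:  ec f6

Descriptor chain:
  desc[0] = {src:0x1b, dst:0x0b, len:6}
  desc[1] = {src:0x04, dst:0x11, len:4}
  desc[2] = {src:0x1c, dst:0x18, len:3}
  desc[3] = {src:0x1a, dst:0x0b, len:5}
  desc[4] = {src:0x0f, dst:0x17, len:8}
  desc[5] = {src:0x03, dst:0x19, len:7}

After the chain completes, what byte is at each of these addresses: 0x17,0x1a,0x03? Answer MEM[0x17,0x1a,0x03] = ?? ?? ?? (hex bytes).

MEM[0x17,0x1a,0x03] = a4 63 22

  after D0: wrote 6B at 0x0b = c8662ea400ec
  after D1: wrote 4B at 0x11 = 632d93f3
  after D2: wrote 3B at 0x18 = 662ea4
  after D3: wrote 5B at 0x0b = a4c8662ea4
  after D4: wrote 8B at 0x17 = a4ec632d93f33de8
  after D5: wrote 7B at 0x19 = 22632d93f30c07
query mem[0x17]=0xa4, mem[0x1a]=0x63, mem[0x03]=0x22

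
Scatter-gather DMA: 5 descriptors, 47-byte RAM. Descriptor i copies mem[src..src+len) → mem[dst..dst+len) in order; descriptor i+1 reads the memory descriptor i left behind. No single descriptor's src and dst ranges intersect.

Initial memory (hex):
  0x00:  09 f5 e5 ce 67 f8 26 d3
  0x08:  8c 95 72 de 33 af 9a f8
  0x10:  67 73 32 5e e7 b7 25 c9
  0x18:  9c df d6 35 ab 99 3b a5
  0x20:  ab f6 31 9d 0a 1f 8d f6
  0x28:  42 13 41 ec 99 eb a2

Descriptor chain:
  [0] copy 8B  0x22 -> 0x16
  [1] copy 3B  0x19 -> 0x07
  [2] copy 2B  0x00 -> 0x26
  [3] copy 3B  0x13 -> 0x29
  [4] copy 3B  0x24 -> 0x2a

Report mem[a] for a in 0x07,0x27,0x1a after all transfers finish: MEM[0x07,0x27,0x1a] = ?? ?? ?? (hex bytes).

[0] 0x22->0x16 len=8 : 31 9d 0a 1f 8d f6 42 13
[1] 0x19->0x07 len=3 : 1f 8d f6
[2] 0x00->0x26 len=2 : 09 f5
[3] 0x13->0x29 len=3 : 5e e7 b7
[4] 0x24->0x2a len=3 : 0a 1f 09
query mem[0x07]=0x1f, mem[0x27]=0xf5, mem[0x1a]=0x8d

MEM[0x07,0x27,0x1a] = 1f f5 8d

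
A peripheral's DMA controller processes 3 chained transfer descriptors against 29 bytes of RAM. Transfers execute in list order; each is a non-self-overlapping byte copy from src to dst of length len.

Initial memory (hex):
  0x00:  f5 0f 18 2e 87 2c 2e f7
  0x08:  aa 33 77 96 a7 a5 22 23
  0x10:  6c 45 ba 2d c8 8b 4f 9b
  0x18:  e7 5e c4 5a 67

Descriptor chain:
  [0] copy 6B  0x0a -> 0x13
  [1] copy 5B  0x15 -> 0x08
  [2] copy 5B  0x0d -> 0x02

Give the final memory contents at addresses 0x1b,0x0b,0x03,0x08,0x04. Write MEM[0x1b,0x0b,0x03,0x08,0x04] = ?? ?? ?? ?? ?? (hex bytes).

  after D0: wrote 6B at 0x13 = 7796a7a52223
  after D1: wrote 5B at 0x08 = a7a522235e
  after D2: wrote 5B at 0x02 = a522236c45
query mem[0x1b]=0x5a, mem[0x0b]=0x23, mem[0x03]=0x22, mem[0x08]=0xa7, mem[0x04]=0x23

MEM[0x1b,0x0b,0x03,0x08,0x04] = 5a 23 22 a7 23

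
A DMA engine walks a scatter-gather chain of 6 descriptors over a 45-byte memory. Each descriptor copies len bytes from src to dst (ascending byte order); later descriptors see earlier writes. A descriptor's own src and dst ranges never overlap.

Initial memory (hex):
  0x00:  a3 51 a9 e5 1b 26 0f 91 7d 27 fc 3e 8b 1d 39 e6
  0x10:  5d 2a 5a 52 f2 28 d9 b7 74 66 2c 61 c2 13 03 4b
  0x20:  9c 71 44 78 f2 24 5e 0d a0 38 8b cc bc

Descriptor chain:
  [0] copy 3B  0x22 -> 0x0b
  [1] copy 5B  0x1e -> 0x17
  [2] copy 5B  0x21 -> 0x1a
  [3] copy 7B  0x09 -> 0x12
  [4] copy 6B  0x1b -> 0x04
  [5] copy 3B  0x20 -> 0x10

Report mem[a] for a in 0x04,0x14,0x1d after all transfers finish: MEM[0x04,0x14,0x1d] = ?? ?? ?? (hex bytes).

#0 dst[0x0b+3] := {0x44,0x78,0xf2}
#1 dst[0x17+5] := {0x03,0x4b,0x9c,0x71,0x44}
#2 dst[0x1a+5] := {0x71,0x44,0x78,0xf2,0x24}
#3 dst[0x12+7] := {0x27,0xfc,0x44,0x78,0xf2,0x39,0xe6}
#4 dst[0x04+6] := {0x44,0x78,0xf2,0x24,0x4b,0x9c}
#5 dst[0x10+3] := {0x9c,0x71,0x44}
query mem[0x04]=0x44, mem[0x14]=0x44, mem[0x1d]=0xf2

MEM[0x04,0x14,0x1d] = 44 44 f2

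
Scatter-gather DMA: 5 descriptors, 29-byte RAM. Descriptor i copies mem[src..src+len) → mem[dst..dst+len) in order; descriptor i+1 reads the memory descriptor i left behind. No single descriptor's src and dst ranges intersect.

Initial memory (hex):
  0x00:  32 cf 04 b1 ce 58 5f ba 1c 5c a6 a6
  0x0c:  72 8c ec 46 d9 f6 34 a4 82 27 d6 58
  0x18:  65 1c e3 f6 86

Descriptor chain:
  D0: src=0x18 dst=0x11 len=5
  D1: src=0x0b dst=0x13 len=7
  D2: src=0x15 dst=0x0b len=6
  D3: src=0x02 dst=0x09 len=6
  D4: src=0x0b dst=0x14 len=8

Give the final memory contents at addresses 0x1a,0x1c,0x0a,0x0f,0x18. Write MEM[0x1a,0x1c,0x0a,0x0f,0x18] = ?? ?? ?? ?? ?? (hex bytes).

  after D0: wrote 5B at 0x11 = 651ce3f686
  after D1: wrote 7B at 0x13 = a6728cec46d965
  after D2: wrote 6B at 0x0b = 8cec46d965e3
  after D3: wrote 6B at 0x09 = 04b1ce585fba
  after D4: wrote 8B at 0x14 = ce585fba65e3651c
query mem[0x1a]=0x65, mem[0x1c]=0x86, mem[0x0a]=0xb1, mem[0x0f]=0x65, mem[0x18]=0x65

MEM[0x1a,0x1c,0x0a,0x0f,0x18] = 65 86 b1 65 65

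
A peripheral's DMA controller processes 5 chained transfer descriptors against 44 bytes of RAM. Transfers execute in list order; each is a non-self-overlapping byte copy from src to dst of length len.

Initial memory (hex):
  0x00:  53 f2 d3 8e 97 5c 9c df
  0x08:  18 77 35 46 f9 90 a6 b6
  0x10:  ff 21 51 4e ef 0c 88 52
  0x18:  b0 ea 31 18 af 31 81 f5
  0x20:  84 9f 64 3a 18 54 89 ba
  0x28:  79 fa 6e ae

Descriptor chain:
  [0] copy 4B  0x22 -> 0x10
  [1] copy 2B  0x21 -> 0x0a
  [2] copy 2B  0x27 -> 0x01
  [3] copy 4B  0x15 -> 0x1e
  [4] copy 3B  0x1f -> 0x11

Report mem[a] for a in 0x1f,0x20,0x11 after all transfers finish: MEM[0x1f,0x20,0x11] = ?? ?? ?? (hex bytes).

MEM[0x1f,0x20,0x11] = 88 52 88

D0: mem[0x10..0x13] <- [64 3a 18 54]
D1: mem[0x0a..0x0b] <- [9f 64]
D2: mem[0x01..0x02] <- [ba 79]
D3: mem[0x1e..0x21] <- [0c 88 52 b0]
D4: mem[0x11..0x13] <- [88 52 b0]
query mem[0x1f]=0x88, mem[0x20]=0x52, mem[0x11]=0x88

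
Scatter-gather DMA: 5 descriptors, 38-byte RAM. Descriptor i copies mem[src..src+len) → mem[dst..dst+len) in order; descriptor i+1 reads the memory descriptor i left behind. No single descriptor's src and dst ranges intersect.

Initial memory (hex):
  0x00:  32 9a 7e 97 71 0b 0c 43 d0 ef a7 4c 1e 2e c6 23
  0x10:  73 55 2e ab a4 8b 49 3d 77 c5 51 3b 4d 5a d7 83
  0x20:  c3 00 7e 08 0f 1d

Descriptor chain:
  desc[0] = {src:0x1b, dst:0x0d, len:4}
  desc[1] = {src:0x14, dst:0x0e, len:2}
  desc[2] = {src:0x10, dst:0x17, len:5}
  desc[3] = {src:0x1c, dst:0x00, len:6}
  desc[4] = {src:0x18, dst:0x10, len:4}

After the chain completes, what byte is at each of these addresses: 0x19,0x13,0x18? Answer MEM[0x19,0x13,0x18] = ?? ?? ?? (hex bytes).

D0: mem[0x0d..0x10] <- [3b 4d 5a d7]
D1: mem[0x0e..0x0f] <- [a4 8b]
D2: mem[0x17..0x1b] <- [d7 55 2e ab a4]
D3: mem[0x00..0x05] <- [4d 5a d7 83 c3 00]
D4: mem[0x10..0x13] <- [55 2e ab a4]
query mem[0x19]=0x2e, mem[0x13]=0xa4, mem[0x18]=0x55

MEM[0x19,0x13,0x18] = 2e a4 55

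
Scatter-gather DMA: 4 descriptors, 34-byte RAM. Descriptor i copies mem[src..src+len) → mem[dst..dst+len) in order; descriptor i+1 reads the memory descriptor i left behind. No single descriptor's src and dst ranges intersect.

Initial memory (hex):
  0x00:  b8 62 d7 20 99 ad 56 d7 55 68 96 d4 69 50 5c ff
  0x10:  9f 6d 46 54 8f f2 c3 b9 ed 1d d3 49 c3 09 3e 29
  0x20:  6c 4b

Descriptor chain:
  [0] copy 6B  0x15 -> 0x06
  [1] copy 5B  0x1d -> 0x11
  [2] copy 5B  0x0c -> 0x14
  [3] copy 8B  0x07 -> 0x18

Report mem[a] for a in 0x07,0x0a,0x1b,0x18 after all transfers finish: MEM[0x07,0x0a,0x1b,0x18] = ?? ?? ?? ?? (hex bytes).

[0] 0x15->0x06 len=6 : f2 c3 b9 ed 1d d3
[1] 0x1d->0x11 len=5 : 09 3e 29 6c 4b
[2] 0x0c->0x14 len=5 : 69 50 5c ff 9f
[3] 0x07->0x18 len=8 : c3 b9 ed 1d d3 69 50 5c
query mem[0x07]=0xc3, mem[0x0a]=0x1d, mem[0x1b]=0x1d, mem[0x18]=0xc3

MEM[0x07,0x0a,0x1b,0x18] = c3 1d 1d c3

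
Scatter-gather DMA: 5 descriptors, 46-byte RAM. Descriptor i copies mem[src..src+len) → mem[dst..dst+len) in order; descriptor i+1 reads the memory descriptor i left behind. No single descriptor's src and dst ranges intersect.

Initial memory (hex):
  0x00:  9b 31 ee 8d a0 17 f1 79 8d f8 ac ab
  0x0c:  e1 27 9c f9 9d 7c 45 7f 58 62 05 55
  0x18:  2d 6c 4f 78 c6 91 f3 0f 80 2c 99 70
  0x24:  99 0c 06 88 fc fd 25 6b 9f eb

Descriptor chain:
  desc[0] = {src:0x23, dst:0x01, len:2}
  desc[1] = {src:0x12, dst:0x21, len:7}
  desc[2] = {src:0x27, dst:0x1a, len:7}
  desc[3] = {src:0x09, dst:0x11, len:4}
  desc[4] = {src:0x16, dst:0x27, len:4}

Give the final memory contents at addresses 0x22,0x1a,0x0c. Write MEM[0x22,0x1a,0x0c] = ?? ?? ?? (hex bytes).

MEM[0x22,0x1a,0x0c] = 7f 2d e1

[0] 0x23->0x01 len=2 : 70 99
[1] 0x12->0x21 len=7 : 45 7f 58 62 05 55 2d
[2] 0x27->0x1a len=7 : 2d fc fd 25 6b 9f eb
[3] 0x09->0x11 len=4 : f8 ac ab e1
[4] 0x16->0x27 len=4 : 05 55 2d 6c
query mem[0x22]=0x7f, mem[0x1a]=0x2d, mem[0x0c]=0xe1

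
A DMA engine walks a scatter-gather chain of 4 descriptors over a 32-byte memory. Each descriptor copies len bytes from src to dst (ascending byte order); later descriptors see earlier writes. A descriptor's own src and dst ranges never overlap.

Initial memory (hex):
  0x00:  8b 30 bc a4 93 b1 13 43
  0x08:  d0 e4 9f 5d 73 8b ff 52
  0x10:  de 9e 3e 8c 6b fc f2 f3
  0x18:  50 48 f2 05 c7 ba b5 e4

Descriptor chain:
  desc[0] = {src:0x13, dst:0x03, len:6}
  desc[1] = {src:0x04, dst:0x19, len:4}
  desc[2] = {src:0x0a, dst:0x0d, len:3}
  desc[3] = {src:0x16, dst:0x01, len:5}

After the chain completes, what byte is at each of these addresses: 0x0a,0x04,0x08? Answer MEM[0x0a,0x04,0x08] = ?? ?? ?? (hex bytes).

MEM[0x0a,0x04,0x08] = 9f 6b 50

#0 dst[0x03+6] := {0x8c,0x6b,0xfc,0xf2,0xf3,0x50}
#1 dst[0x19+4] := {0x6b,0xfc,0xf2,0xf3}
#2 dst[0x0d+3] := {0x9f,0x5d,0x73}
#3 dst[0x01+5] := {0xf2,0xf3,0x50,0x6b,0xfc}
query mem[0x0a]=0x9f, mem[0x04]=0x6b, mem[0x08]=0x50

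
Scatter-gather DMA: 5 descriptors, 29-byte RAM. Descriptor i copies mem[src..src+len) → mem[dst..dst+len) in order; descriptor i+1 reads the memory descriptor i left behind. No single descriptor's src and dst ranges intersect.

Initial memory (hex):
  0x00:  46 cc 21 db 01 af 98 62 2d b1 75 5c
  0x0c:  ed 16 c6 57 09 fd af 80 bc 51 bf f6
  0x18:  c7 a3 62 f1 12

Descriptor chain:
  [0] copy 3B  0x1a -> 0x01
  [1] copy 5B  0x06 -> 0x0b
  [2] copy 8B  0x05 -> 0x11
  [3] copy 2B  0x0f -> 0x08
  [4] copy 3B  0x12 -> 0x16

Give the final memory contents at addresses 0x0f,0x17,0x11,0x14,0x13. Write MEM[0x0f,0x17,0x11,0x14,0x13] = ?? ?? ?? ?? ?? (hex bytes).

MEM[0x0f,0x17,0x11,0x14,0x13] = 75 62 af 2d 62

[0] 0x1a->0x01 len=3 : 62 f1 12
[1] 0x06->0x0b len=5 : 98 62 2d b1 75
[2] 0x05->0x11 len=8 : af 98 62 2d b1 75 98 62
[3] 0x0f->0x08 len=2 : 75 09
[4] 0x12->0x16 len=3 : 98 62 2d
query mem[0x0f]=0x75, mem[0x17]=0x62, mem[0x11]=0xaf, mem[0x14]=0x2d, mem[0x13]=0x62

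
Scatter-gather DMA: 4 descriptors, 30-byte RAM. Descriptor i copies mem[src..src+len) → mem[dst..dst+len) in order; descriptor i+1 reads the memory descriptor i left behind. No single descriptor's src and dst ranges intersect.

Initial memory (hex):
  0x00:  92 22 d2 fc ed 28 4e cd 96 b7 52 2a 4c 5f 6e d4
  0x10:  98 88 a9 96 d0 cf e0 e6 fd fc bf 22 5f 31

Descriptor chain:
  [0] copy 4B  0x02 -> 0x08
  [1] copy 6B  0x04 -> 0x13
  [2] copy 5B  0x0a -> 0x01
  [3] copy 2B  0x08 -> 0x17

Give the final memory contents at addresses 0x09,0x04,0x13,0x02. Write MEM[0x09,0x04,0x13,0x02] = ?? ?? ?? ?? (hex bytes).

[0] 0x02->0x08 len=4 : d2 fc ed 28
[1] 0x04->0x13 len=6 : ed 28 4e cd d2 fc
[2] 0x0a->0x01 len=5 : ed 28 4c 5f 6e
[3] 0x08->0x17 len=2 : d2 fc
query mem[0x09]=0xfc, mem[0x04]=0x5f, mem[0x13]=0xed, mem[0x02]=0x28

MEM[0x09,0x04,0x13,0x02] = fc 5f ed 28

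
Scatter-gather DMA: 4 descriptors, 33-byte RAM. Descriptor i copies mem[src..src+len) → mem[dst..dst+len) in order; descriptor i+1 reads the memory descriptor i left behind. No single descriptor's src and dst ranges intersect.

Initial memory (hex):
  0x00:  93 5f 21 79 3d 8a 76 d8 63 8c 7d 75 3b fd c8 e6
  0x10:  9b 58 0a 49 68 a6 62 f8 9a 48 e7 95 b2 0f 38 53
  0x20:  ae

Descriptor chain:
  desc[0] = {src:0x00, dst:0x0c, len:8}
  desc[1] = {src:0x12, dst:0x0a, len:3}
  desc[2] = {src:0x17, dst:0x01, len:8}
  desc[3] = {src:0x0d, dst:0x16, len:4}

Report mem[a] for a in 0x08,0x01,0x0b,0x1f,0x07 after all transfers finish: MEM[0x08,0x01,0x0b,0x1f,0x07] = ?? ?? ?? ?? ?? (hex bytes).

MEM[0x08,0x01,0x0b,0x1f,0x07] = 38 f8 d8 53 0f

D0: mem[0x0c..0x13] <- [93 5f 21 79 3d 8a 76 d8]
D1: mem[0x0a..0x0c] <- [76 d8 68]
D2: mem[0x01..0x08] <- [f8 9a 48 e7 95 b2 0f 38]
D3: mem[0x16..0x19] <- [5f 21 79 3d]
query mem[0x08]=0x38, mem[0x01]=0xf8, mem[0x0b]=0xd8, mem[0x1f]=0x53, mem[0x07]=0x0f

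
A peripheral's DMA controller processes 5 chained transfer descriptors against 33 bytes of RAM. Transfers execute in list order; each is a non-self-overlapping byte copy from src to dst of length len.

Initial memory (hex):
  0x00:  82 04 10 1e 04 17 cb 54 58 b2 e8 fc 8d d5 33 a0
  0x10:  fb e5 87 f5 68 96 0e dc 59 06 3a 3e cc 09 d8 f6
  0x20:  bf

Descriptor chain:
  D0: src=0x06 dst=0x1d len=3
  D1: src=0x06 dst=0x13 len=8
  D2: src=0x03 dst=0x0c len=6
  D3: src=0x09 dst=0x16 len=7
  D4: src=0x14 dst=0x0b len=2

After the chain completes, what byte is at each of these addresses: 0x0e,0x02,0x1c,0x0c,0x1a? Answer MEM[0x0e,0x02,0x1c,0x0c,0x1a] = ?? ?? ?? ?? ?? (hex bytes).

  after D0: wrote 3B at 0x1d = cb5458
  after D1: wrote 8B at 0x13 = cb5458b2e8fc8dd5
  after D2: wrote 6B at 0x0c = 1e0417cb5458
  after D3: wrote 7B at 0x16 = b2e8fc1e0417cb
  after D4: wrote 2B at 0x0b = 5458
query mem[0x0e]=0x17, mem[0x02]=0x10, mem[0x1c]=0xcb, mem[0x0c]=0x58, mem[0x1a]=0x04

MEM[0x0e,0x02,0x1c,0x0c,0x1a] = 17 10 cb 58 04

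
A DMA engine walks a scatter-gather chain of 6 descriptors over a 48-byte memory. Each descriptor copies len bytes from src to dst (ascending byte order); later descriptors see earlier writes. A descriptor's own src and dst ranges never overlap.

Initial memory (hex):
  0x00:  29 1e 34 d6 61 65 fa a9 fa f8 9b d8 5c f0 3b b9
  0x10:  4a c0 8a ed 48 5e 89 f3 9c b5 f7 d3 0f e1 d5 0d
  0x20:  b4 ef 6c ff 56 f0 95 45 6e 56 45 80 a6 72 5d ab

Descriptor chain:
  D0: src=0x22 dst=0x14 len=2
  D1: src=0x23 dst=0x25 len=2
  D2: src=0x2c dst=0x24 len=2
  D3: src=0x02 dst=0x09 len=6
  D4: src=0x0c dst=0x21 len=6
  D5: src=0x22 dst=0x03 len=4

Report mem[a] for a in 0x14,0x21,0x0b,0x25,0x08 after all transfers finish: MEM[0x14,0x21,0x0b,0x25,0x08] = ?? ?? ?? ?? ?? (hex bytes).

  after D0: wrote 2B at 0x14 = 6cff
  after D1: wrote 2B at 0x25 = ff56
  after D2: wrote 2B at 0x24 = a672
  after D3: wrote 6B at 0x09 = 34d66165faa9
  after D4: wrote 6B at 0x21 = 65faa9b94ac0
  after D5: wrote 4B at 0x03 = faa9b94a
query mem[0x14]=0x6c, mem[0x21]=0x65, mem[0x0b]=0x61, mem[0x25]=0x4a, mem[0x08]=0xfa

MEM[0x14,0x21,0x0b,0x25,0x08] = 6c 65 61 4a fa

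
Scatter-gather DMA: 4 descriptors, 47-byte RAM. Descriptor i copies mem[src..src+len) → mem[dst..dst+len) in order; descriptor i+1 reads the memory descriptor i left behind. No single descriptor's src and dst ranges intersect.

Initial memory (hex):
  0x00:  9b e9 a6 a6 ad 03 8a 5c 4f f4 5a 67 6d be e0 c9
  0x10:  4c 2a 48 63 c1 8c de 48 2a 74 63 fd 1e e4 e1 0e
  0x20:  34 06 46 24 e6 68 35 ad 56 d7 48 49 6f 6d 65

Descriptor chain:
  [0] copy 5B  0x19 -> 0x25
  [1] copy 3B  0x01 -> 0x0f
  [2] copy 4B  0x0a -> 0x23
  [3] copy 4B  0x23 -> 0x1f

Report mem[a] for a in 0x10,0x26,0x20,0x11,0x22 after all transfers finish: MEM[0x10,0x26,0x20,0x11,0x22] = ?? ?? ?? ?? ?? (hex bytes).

MEM[0x10,0x26,0x20,0x11,0x22] = a6 be 67 a6 be

  after D0: wrote 5B at 0x25 = 7463fd1ee4
  after D1: wrote 3B at 0x0f = e9a6a6
  after D2: wrote 4B at 0x23 = 5a676dbe
  after D3: wrote 4B at 0x1f = 5a676dbe
query mem[0x10]=0xa6, mem[0x26]=0xbe, mem[0x20]=0x67, mem[0x11]=0xa6, mem[0x22]=0xbe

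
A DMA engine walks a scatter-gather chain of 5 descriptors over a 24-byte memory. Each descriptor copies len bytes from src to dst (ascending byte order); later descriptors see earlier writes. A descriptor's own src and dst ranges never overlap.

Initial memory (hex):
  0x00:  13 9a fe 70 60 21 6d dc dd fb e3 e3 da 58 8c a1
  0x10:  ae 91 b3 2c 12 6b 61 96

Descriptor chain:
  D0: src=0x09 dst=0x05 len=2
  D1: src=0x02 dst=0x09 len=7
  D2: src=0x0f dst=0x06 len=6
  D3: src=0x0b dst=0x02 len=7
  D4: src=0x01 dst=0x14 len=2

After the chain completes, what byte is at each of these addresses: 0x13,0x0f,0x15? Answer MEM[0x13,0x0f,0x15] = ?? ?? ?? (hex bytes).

  after D0: wrote 2B at 0x05 = fbe3
  after D1: wrote 7B at 0x09 = fe7060fbe3dcdd
  after D2: wrote 6B at 0x06 = ddae91b32c12
  after D3: wrote 7B at 0x02 = 12fbe3dcddae91
  after D4: wrote 2B at 0x14 = 9a12
query mem[0x13]=0x2c, mem[0x0f]=0xdd, mem[0x15]=0x12

MEM[0x13,0x0f,0x15] = 2c dd 12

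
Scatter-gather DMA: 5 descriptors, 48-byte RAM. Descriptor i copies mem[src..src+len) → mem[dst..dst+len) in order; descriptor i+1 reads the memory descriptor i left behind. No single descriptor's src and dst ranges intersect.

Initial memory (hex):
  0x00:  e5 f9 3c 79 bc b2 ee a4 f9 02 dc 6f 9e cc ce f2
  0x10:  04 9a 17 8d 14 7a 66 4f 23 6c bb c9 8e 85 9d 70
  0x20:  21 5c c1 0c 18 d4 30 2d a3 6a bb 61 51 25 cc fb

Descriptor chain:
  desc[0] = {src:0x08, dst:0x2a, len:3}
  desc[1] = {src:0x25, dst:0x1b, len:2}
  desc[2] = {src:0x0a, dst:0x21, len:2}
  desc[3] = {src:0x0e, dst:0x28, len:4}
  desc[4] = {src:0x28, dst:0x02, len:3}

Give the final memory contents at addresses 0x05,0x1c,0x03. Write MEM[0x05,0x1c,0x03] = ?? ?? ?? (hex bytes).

MEM[0x05,0x1c,0x03] = b2 30 f2

  after D0: wrote 3B at 0x2a = f902dc
  after D1: wrote 2B at 0x1b = d430
  after D2: wrote 2B at 0x21 = dc6f
  after D3: wrote 4B at 0x28 = cef2049a
  after D4: wrote 3B at 0x02 = cef204
query mem[0x05]=0xb2, mem[0x1c]=0x30, mem[0x03]=0xf2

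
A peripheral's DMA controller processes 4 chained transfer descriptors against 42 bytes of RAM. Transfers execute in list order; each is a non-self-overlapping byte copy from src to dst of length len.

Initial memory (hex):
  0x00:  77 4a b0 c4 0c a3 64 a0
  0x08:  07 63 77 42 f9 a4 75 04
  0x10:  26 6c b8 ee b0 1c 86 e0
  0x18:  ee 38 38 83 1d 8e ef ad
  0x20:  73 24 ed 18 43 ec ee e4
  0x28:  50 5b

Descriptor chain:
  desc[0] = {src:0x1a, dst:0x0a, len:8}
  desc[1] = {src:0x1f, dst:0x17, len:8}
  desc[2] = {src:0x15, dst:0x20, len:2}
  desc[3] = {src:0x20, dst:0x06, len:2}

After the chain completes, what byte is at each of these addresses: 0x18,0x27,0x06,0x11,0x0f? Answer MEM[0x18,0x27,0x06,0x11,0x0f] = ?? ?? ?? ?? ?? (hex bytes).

MEM[0x18,0x27,0x06,0x11,0x0f] = 73 e4 1c 24 ad

D0: mem[0x0a..0x11] <- [38 83 1d 8e ef ad 73 24]
D1: mem[0x17..0x1e] <- [ad 73 24 ed 18 43 ec ee]
D2: mem[0x20..0x21] <- [1c 86]
D3: mem[0x06..0x07] <- [1c 86]
query mem[0x18]=0x73, mem[0x27]=0xe4, mem[0x06]=0x1c, mem[0x11]=0x24, mem[0x0f]=0xad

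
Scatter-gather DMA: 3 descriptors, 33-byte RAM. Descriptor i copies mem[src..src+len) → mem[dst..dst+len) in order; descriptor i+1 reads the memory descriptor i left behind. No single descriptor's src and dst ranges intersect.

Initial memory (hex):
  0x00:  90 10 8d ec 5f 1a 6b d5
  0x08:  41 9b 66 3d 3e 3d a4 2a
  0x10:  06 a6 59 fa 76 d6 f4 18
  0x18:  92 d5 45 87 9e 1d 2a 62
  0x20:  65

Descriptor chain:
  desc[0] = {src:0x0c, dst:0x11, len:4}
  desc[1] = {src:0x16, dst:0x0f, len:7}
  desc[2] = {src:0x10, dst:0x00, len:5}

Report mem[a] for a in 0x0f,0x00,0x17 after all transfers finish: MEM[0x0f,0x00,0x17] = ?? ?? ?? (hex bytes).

MEM[0x0f,0x00,0x17] = f4 18 18

D0: mem[0x11..0x14] <- [3e 3d a4 2a]
D1: mem[0x0f..0x15] <- [f4 18 92 d5 45 87 9e]
D2: mem[0x00..0x04] <- [18 92 d5 45 87]
query mem[0x0f]=0xf4, mem[0x00]=0x18, mem[0x17]=0x18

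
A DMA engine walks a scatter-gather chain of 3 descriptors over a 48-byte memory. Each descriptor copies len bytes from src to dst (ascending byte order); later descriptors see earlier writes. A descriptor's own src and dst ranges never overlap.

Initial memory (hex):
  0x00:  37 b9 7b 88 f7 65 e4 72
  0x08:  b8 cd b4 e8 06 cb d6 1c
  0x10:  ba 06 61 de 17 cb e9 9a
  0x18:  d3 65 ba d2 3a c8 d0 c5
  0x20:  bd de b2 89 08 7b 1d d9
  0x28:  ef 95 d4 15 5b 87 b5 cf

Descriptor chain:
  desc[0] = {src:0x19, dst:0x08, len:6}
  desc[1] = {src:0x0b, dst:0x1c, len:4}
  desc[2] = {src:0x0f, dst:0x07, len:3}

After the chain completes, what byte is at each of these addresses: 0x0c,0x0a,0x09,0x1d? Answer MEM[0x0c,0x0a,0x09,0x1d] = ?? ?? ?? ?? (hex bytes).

MEM[0x0c,0x0a,0x09,0x1d] = c8 d2 06 c8

[0] 0x19->0x08 len=6 : 65 ba d2 3a c8 d0
[1] 0x0b->0x1c len=4 : 3a c8 d0 d6
[2] 0x0f->0x07 len=3 : 1c ba 06
query mem[0x0c]=0xc8, mem[0x0a]=0xd2, mem[0x09]=0x06, mem[0x1d]=0xc8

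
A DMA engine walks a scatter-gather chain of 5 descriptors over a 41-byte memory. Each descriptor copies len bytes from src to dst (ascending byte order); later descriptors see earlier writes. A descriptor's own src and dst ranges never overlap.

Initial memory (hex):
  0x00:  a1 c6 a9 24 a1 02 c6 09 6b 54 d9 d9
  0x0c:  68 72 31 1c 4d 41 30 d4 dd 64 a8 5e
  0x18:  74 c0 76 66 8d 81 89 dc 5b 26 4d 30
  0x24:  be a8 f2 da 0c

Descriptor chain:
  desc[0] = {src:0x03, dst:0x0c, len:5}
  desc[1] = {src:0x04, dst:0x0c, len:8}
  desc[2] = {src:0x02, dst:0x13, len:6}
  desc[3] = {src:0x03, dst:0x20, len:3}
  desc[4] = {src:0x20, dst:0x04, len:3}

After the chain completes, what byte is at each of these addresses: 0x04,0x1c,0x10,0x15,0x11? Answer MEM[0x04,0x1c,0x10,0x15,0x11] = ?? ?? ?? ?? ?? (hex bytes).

MEM[0x04,0x1c,0x10,0x15,0x11] = 24 8d 6b a1 54

[0] 0x03->0x0c len=5 : 24 a1 02 c6 09
[1] 0x04->0x0c len=8 : a1 02 c6 09 6b 54 d9 d9
[2] 0x02->0x13 len=6 : a9 24 a1 02 c6 09
[3] 0x03->0x20 len=3 : 24 a1 02
[4] 0x20->0x04 len=3 : 24 a1 02
query mem[0x04]=0x24, mem[0x1c]=0x8d, mem[0x10]=0x6b, mem[0x15]=0xa1, mem[0x11]=0x54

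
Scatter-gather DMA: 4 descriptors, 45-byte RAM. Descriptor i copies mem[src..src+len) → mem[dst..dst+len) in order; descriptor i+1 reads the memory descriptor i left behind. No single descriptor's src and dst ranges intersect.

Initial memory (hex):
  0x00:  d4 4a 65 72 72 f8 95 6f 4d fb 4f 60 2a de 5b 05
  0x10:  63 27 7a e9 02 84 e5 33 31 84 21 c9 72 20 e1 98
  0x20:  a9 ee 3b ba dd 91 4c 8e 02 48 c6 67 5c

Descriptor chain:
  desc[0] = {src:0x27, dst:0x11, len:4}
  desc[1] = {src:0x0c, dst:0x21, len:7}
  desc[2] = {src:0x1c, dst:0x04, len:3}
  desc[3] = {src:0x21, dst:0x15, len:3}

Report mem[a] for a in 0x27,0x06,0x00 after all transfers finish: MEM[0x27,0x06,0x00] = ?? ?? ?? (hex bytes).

[0] 0x27->0x11 len=4 : 8e 02 48 c6
[1] 0x0c->0x21 len=7 : 2a de 5b 05 63 8e 02
[2] 0x1c->0x04 len=3 : 72 20 e1
[3] 0x21->0x15 len=3 : 2a de 5b
query mem[0x27]=0x02, mem[0x06]=0xe1, mem[0x00]=0xd4

MEM[0x27,0x06,0x00] = 02 e1 d4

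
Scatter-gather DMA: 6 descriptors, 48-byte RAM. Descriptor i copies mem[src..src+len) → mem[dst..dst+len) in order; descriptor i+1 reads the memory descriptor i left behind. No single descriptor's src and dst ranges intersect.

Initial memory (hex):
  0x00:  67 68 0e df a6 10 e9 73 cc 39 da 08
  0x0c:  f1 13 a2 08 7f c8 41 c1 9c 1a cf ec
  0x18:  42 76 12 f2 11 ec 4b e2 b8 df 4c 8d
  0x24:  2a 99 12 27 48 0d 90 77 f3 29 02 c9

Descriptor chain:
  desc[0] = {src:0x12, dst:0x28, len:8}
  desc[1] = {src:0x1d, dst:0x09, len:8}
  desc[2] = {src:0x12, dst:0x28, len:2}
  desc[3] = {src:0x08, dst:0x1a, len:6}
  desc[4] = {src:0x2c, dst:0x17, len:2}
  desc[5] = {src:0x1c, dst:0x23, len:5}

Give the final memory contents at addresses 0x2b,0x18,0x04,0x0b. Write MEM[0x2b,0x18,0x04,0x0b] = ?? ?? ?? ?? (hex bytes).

MEM[0x2b,0x18,0x04,0x0b] = 1a ec a6 e2

[0] 0x12->0x28 len=8 : 41 c1 9c 1a cf ec 42 76
[1] 0x1d->0x09 len=8 : ec 4b e2 b8 df 4c 8d 2a
[2] 0x12->0x28 len=2 : 41 c1
[3] 0x08->0x1a len=6 : cc ec 4b e2 b8 df
[4] 0x2c->0x17 len=2 : cf ec
[5] 0x1c->0x23 len=5 : 4b e2 b8 df b8
query mem[0x2b]=0x1a, mem[0x18]=0xec, mem[0x04]=0xa6, mem[0x0b]=0xe2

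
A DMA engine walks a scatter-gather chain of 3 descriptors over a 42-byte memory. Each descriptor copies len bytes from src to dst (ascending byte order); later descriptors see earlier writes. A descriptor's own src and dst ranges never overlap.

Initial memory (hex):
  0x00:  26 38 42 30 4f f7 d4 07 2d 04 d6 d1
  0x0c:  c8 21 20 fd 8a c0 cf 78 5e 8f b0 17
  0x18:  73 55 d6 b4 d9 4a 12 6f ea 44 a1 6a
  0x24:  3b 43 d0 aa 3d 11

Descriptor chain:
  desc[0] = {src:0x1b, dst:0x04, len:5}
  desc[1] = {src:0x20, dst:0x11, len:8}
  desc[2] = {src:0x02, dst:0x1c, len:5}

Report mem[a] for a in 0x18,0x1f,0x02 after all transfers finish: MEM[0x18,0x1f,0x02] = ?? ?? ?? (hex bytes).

MEM[0x18,0x1f,0x02] = aa d9 42

[0] 0x1b->0x04 len=5 : b4 d9 4a 12 6f
[1] 0x20->0x11 len=8 : ea 44 a1 6a 3b 43 d0 aa
[2] 0x02->0x1c len=5 : 42 30 b4 d9 4a
query mem[0x18]=0xaa, mem[0x1f]=0xd9, mem[0x02]=0x42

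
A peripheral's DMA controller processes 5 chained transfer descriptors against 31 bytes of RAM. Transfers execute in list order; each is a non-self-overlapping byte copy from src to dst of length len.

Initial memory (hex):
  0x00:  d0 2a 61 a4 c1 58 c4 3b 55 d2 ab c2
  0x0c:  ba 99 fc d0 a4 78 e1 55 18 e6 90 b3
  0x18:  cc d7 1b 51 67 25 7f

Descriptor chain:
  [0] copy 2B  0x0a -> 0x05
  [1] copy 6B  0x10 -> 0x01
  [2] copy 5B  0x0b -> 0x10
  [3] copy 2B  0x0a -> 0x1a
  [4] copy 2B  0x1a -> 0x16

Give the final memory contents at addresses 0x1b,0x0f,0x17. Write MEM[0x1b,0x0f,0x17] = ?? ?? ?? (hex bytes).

#0 dst[0x05+2] := {0xab,0xc2}
#1 dst[0x01+6] := {0xa4,0x78,0xe1,0x55,0x18,0xe6}
#2 dst[0x10+5] := {0xc2,0xba,0x99,0xfc,0xd0}
#3 dst[0x1a+2] := {0xab,0xc2}
#4 dst[0x16+2] := {0xab,0xc2}
query mem[0x1b]=0xc2, mem[0x0f]=0xd0, mem[0x17]=0xc2

MEM[0x1b,0x0f,0x17] = c2 d0 c2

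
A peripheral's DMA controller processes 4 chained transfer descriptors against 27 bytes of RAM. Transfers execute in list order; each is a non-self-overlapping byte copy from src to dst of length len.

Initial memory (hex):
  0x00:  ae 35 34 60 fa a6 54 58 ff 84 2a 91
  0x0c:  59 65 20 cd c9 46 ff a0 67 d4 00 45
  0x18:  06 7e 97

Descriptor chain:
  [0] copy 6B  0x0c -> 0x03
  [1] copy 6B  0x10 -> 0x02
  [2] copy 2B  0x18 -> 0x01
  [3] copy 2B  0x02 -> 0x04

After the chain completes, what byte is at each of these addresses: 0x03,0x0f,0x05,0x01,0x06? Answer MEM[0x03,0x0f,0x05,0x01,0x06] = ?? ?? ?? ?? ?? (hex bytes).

MEM[0x03,0x0f,0x05,0x01,0x06] = 46 cd 46 06 67

[0] 0x0c->0x03 len=6 : 59 65 20 cd c9 46
[1] 0x10->0x02 len=6 : c9 46 ff a0 67 d4
[2] 0x18->0x01 len=2 : 06 7e
[3] 0x02->0x04 len=2 : 7e 46
query mem[0x03]=0x46, mem[0x0f]=0xcd, mem[0x05]=0x46, mem[0x01]=0x06, mem[0x06]=0x67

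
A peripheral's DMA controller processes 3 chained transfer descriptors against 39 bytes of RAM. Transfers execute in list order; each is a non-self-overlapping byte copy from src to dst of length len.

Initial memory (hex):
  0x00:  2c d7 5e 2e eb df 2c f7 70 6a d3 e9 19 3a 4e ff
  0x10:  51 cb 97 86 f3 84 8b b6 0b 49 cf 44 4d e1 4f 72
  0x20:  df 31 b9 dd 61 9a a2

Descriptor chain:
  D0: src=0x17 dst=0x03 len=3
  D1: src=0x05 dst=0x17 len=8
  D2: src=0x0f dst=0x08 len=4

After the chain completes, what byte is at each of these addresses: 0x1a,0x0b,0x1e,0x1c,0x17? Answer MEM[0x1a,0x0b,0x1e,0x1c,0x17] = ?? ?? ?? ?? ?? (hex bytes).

D0: mem[0x03..0x05] <- [b6 0b 49]
D1: mem[0x17..0x1e] <- [49 2c f7 70 6a d3 e9 19]
D2: mem[0x08..0x0b] <- [ff 51 cb 97]
query mem[0x1a]=0x70, mem[0x0b]=0x97, mem[0x1e]=0x19, mem[0x1c]=0xd3, mem[0x17]=0x49

MEM[0x1a,0x0b,0x1e,0x1c,0x17] = 70 97 19 d3 49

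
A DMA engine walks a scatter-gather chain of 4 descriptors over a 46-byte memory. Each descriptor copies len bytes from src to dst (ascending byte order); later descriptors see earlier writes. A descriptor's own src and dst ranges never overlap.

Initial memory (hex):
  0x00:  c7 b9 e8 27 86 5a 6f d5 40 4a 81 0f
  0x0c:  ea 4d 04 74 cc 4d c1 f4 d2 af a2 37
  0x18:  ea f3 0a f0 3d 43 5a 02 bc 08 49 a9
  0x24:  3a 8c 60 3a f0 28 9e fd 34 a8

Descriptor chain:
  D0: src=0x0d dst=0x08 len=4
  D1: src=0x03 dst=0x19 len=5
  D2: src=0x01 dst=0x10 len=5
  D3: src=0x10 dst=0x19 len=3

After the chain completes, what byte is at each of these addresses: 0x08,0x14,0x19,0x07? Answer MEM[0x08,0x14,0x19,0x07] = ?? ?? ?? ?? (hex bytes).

[0] 0x0d->0x08 len=4 : 4d 04 74 cc
[1] 0x03->0x19 len=5 : 27 86 5a 6f d5
[2] 0x01->0x10 len=5 : b9 e8 27 86 5a
[3] 0x10->0x19 len=3 : b9 e8 27
query mem[0x08]=0x4d, mem[0x14]=0x5a, mem[0x19]=0xb9, mem[0x07]=0xd5

MEM[0x08,0x14,0x19,0x07] = 4d 5a b9 d5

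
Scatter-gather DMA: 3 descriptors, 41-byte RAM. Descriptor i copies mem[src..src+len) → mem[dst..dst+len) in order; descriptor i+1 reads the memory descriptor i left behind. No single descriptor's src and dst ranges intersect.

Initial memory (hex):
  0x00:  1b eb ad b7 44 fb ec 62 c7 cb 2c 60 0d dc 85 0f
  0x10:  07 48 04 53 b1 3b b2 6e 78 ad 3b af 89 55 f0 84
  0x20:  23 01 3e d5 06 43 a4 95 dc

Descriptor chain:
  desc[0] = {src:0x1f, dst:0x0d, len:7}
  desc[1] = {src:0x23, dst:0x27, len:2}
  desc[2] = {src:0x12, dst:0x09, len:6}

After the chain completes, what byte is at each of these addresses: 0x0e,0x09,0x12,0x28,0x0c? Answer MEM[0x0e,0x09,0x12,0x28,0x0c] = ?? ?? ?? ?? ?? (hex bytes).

D0: mem[0x0d..0x13] <- [84 23 01 3e d5 06 43]
D1: mem[0x27..0x28] <- [d5 06]
D2: mem[0x09..0x0e] <- [06 43 b1 3b b2 6e]
query mem[0x0e]=0x6e, mem[0x09]=0x06, mem[0x12]=0x06, mem[0x28]=0x06, mem[0x0c]=0x3b

MEM[0x0e,0x09,0x12,0x28,0x0c] = 6e 06 06 06 3b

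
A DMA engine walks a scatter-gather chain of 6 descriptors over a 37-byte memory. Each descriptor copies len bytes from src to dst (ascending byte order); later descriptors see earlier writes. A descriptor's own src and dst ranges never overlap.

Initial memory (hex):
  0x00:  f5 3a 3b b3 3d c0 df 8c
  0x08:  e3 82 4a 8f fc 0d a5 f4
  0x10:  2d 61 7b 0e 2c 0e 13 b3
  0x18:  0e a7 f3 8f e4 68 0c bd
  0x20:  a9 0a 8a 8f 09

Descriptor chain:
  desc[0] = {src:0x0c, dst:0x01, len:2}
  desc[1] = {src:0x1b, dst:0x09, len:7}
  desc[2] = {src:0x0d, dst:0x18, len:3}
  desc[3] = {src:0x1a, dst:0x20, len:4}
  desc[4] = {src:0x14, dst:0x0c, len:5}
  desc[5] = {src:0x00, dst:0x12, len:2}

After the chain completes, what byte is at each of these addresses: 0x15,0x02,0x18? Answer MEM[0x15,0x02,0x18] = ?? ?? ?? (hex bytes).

MEM[0x15,0x02,0x18] = 0e 0d bd

D0: mem[0x01..0x02] <- [fc 0d]
D1: mem[0x09..0x0f] <- [8f e4 68 0c bd a9 0a]
D2: mem[0x18..0x1a] <- [bd a9 0a]
D3: mem[0x20..0x23] <- [0a 8f e4 68]
D4: mem[0x0c..0x10] <- [2c 0e 13 b3 bd]
D5: mem[0x12..0x13] <- [f5 fc]
query mem[0x15]=0x0e, mem[0x02]=0x0d, mem[0x18]=0xbd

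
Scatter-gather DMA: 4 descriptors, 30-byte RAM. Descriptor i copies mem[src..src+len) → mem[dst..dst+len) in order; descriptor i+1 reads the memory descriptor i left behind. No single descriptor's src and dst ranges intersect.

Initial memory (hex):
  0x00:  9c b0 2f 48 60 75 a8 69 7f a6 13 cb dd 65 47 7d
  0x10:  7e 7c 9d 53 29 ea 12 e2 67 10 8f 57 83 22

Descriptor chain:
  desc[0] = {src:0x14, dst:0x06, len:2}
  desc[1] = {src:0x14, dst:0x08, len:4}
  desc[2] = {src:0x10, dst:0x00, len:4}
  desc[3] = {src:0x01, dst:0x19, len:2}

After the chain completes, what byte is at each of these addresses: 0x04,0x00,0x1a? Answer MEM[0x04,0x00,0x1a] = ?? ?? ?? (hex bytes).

MEM[0x04,0x00,0x1a] = 60 7e 9d

[0] 0x14->0x06 len=2 : 29 ea
[1] 0x14->0x08 len=4 : 29 ea 12 e2
[2] 0x10->0x00 len=4 : 7e 7c 9d 53
[3] 0x01->0x19 len=2 : 7c 9d
query mem[0x04]=0x60, mem[0x00]=0x7e, mem[0x1a]=0x9d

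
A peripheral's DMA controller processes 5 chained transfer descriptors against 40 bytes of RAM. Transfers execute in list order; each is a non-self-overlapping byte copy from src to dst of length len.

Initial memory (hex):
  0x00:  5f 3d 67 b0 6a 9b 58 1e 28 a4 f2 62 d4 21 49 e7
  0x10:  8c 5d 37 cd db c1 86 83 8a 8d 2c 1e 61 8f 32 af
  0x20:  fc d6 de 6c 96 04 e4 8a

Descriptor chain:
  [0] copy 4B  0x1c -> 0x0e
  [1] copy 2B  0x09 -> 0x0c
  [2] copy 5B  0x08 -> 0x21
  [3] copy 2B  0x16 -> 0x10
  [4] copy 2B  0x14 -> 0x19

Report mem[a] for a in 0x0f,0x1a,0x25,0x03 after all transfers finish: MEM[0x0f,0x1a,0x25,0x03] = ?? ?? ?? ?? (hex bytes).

D0: mem[0x0e..0x11] <- [61 8f 32 af]
D1: mem[0x0c..0x0d] <- [a4 f2]
D2: mem[0x21..0x25] <- [28 a4 f2 62 a4]
D3: mem[0x10..0x11] <- [86 83]
D4: mem[0x19..0x1a] <- [db c1]
query mem[0x0f]=0x8f, mem[0x1a]=0xc1, mem[0x25]=0xa4, mem[0x03]=0xb0

MEM[0x0f,0x1a,0x25,0x03] = 8f c1 a4 b0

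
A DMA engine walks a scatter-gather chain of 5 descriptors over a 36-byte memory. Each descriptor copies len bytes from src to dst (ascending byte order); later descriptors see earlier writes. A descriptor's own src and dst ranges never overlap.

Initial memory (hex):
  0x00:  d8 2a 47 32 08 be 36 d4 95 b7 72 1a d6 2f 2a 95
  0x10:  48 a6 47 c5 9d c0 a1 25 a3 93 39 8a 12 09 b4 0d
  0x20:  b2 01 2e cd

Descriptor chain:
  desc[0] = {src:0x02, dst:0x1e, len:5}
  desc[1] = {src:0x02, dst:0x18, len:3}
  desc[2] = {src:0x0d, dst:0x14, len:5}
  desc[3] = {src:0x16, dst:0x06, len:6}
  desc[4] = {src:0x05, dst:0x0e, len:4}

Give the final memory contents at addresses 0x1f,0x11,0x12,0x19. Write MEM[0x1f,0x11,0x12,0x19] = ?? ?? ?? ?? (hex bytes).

  after D0: wrote 5B at 0x1e = 473208be36
  after D1: wrote 3B at 0x18 = 473208
  after D2: wrote 5B at 0x14 = 2f2a9548a6
  after D3: wrote 6B at 0x06 = 9548a632088a
  after D4: wrote 4B at 0x0e = be9548a6
query mem[0x1f]=0x32, mem[0x11]=0xa6, mem[0x12]=0x47, mem[0x19]=0x32

MEM[0x1f,0x11,0x12,0x19] = 32 a6 47 32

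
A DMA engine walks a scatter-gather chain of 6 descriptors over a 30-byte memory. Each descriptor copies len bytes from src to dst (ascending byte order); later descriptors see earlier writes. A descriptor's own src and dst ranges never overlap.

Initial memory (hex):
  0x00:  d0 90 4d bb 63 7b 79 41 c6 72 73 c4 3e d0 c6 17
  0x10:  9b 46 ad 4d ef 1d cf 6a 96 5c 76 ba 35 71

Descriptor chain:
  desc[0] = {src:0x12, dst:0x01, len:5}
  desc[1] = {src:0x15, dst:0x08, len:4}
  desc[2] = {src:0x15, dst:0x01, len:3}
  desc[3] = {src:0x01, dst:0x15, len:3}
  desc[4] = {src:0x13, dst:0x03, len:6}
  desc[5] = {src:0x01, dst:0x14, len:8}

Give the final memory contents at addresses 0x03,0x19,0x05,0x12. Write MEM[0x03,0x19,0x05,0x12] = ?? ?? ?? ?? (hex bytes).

MEM[0x03,0x19,0x05,0x12] = 4d cf 1d ad

D0: mem[0x01..0x05] <- [ad 4d ef 1d cf]
D1: mem[0x08..0x0b] <- [1d cf 6a 96]
D2: mem[0x01..0x03] <- [1d cf 6a]
D3: mem[0x15..0x17] <- [1d cf 6a]
D4: mem[0x03..0x08] <- [4d ef 1d cf 6a 96]
D5: mem[0x14..0x1b] <- [1d cf 4d ef 1d cf 6a 96]
query mem[0x03]=0x4d, mem[0x19]=0xcf, mem[0x05]=0x1d, mem[0x12]=0xad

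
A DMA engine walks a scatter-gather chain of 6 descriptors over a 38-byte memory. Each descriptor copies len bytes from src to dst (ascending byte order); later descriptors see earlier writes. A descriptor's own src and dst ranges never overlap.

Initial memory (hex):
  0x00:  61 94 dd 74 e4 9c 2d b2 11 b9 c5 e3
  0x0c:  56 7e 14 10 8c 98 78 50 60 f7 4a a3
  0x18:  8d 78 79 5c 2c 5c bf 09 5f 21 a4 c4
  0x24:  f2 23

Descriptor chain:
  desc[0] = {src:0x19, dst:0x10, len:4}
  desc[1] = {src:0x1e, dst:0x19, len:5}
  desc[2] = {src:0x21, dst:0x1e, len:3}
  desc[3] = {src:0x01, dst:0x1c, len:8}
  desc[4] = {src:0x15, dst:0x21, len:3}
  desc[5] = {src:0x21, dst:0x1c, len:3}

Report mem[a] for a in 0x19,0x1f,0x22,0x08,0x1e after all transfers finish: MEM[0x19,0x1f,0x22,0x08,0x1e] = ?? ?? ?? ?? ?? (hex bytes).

MEM[0x19,0x1f,0x22,0x08,0x1e] = bf e4 4a 11 a3

[0] 0x19->0x10 len=4 : 78 79 5c 2c
[1] 0x1e->0x19 len=5 : bf 09 5f 21 a4
[2] 0x21->0x1e len=3 : 21 a4 c4
[3] 0x01->0x1c len=8 : 94 dd 74 e4 9c 2d b2 11
[4] 0x15->0x21 len=3 : f7 4a a3
[5] 0x21->0x1c len=3 : f7 4a a3
query mem[0x19]=0xbf, mem[0x1f]=0xe4, mem[0x22]=0x4a, mem[0x08]=0x11, mem[0x1e]=0xa3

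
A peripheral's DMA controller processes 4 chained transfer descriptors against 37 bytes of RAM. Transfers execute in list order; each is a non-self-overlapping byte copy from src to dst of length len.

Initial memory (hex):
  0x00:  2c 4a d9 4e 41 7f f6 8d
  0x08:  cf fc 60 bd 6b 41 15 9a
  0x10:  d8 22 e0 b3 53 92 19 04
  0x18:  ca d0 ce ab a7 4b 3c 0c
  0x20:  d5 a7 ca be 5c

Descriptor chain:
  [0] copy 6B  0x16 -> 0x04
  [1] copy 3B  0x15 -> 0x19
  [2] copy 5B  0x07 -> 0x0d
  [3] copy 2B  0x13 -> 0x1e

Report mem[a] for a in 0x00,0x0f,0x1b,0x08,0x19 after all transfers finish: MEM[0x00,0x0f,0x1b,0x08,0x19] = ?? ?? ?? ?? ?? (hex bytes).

[0] 0x16->0x04 len=6 : 19 04 ca d0 ce ab
[1] 0x15->0x19 len=3 : 92 19 04
[2] 0x07->0x0d len=5 : d0 ce ab 60 bd
[3] 0x13->0x1e len=2 : b3 53
query mem[0x00]=0x2c, mem[0x0f]=0xab, mem[0x1b]=0x04, mem[0x08]=0xce, mem[0x19]=0x92

MEM[0x00,0x0f,0x1b,0x08,0x19] = 2c ab 04 ce 92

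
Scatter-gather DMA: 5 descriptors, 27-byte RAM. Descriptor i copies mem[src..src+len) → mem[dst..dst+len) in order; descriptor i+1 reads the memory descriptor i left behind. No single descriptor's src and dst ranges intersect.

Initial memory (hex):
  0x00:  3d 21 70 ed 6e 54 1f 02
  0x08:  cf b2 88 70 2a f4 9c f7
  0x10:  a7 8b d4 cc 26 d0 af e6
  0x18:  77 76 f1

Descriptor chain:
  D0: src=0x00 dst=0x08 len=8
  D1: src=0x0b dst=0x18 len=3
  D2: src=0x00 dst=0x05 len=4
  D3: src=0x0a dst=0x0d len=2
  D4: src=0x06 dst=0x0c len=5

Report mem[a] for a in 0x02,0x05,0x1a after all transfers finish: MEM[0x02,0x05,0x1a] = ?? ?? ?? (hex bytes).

#0 dst[0x08+8] := {0x3d,0x21,0x70,0xed,0x6e,0x54,0x1f,0x02}
#1 dst[0x18+3] := {0xed,0x6e,0x54}
#2 dst[0x05+4] := {0x3d,0x21,0x70,0xed}
#3 dst[0x0d+2] := {0x70,0xed}
#4 dst[0x0c+5] := {0x21,0x70,0xed,0x21,0x70}
query mem[0x02]=0x70, mem[0x05]=0x3d, mem[0x1a]=0x54

MEM[0x02,0x05,0x1a] = 70 3d 54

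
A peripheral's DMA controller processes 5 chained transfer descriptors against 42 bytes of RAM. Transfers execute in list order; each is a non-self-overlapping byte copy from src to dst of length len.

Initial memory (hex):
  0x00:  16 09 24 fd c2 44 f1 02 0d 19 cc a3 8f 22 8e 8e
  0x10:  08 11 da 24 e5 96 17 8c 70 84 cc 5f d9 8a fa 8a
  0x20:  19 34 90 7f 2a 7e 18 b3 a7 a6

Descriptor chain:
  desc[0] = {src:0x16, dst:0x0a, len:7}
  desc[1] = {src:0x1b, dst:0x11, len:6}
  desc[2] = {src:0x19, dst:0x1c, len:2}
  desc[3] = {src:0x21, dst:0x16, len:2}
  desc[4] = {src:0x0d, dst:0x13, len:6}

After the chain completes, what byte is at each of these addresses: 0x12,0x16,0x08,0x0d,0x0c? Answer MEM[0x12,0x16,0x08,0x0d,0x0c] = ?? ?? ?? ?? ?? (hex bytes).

[0] 0x16->0x0a len=7 : 17 8c 70 84 cc 5f d9
[1] 0x1b->0x11 len=6 : 5f d9 8a fa 8a 19
[2] 0x19->0x1c len=2 : 84 cc
[3] 0x21->0x16 len=2 : 34 90
[4] 0x0d->0x13 len=6 : 84 cc 5f d9 5f d9
query mem[0x12]=0xd9, mem[0x16]=0xd9, mem[0x08]=0x0d, mem[0x0d]=0x84, mem[0x0c]=0x70

MEM[0x12,0x16,0x08,0x0d,0x0c] = d9 d9 0d 84 70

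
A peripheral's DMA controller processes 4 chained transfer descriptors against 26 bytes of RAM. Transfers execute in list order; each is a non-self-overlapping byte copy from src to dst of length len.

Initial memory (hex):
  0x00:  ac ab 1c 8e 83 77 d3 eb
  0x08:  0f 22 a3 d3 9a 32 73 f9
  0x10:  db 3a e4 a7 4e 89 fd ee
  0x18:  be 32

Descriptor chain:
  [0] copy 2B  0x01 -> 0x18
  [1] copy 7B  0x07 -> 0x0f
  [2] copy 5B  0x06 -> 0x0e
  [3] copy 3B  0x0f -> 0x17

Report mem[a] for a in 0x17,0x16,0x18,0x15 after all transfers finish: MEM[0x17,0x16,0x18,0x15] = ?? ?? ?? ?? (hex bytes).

  after D0: wrote 2B at 0x18 = ab1c
  after D1: wrote 7B at 0x0f = eb0f22a3d39a32
  after D2: wrote 5B at 0x0e = d3eb0f22a3
  after D3: wrote 3B at 0x17 = eb0f22
query mem[0x17]=0xeb, mem[0x16]=0xfd, mem[0x18]=0x0f, mem[0x15]=0x32

MEM[0x17,0x16,0x18,0x15] = eb fd 0f 32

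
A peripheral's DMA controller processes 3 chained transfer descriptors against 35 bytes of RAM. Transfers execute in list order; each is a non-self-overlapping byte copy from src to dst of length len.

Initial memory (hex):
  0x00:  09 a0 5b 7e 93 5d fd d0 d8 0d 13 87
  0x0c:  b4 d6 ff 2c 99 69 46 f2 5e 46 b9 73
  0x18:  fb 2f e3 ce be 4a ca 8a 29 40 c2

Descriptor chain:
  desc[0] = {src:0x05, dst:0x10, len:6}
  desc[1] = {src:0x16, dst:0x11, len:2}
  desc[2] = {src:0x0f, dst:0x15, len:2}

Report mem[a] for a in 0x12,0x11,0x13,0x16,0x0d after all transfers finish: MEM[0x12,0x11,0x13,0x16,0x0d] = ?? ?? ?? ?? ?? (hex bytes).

MEM[0x12,0x11,0x13,0x16,0x0d] = 73 b9 d8 5d d6

[0] 0x05->0x10 len=6 : 5d fd d0 d8 0d 13
[1] 0x16->0x11 len=2 : b9 73
[2] 0x0f->0x15 len=2 : 2c 5d
query mem[0x12]=0x73, mem[0x11]=0xb9, mem[0x13]=0xd8, mem[0x16]=0x5d, mem[0x0d]=0xd6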